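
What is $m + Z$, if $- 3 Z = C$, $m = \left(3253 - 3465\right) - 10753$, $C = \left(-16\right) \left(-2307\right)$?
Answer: $-23269$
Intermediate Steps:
$C = 36912$
$m = -10965$ ($m = -212 - 10753 = -10965$)
$Z = -12304$ ($Z = \left(- \frac{1}{3}\right) 36912 = -12304$)
$m + Z = -10965 - 12304 = -23269$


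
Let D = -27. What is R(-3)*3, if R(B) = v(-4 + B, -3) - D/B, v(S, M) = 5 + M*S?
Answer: 51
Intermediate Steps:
R(B) = 17 - 3*B + 27/B (R(B) = (5 - 3*(-4 + B)) - (-27)/B = (5 + (12 - 3*B)) + 27/B = (17 - 3*B) + 27/B = 17 - 3*B + 27/B)
R(-3)*3 = (17 - 3*(-3) + 27/(-3))*3 = (17 + 9 + 27*(-1/3))*3 = (17 + 9 - 9)*3 = 17*3 = 51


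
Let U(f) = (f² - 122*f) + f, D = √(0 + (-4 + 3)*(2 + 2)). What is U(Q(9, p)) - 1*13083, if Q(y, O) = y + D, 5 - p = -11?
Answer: -14095 - 206*I ≈ -14095.0 - 206.0*I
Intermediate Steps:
D = 2*I (D = √(0 - 1*4) = √(0 - 4) = √(-4) = 2*I ≈ 2.0*I)
p = 16 (p = 5 - 1*(-11) = 5 + 11 = 16)
Q(y, O) = y + 2*I
U(f) = f² - 121*f
U(Q(9, p)) - 1*13083 = (9 + 2*I)*(-121 + (9 + 2*I)) - 1*13083 = (9 + 2*I)*(-112 + 2*I) - 13083 = (-112 + 2*I)*(9 + 2*I) - 13083 = -13083 + (-112 + 2*I)*(9 + 2*I)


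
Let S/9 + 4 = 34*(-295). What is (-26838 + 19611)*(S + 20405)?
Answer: 505174527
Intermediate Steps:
S = -90306 (S = -36 + 9*(34*(-295)) = -36 + 9*(-10030) = -36 - 90270 = -90306)
(-26838 + 19611)*(S + 20405) = (-26838 + 19611)*(-90306 + 20405) = -7227*(-69901) = 505174527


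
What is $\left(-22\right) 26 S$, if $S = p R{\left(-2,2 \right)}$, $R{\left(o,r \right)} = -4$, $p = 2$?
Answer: $4576$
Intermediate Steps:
$S = -8$ ($S = 2 \left(-4\right) = -8$)
$\left(-22\right) 26 S = \left(-22\right) 26 \left(-8\right) = \left(-572\right) \left(-8\right) = 4576$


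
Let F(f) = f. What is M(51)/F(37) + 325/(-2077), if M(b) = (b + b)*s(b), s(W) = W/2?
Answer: 5390252/76849 ≈ 70.141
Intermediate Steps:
s(W) = W/2 (s(W) = W*(½) = W/2)
M(b) = b² (M(b) = (b + b)*(b/2) = (2*b)*(b/2) = b²)
M(51)/F(37) + 325/(-2077) = 51²/37 + 325/(-2077) = 2601*(1/37) + 325*(-1/2077) = 2601/37 - 325/2077 = 5390252/76849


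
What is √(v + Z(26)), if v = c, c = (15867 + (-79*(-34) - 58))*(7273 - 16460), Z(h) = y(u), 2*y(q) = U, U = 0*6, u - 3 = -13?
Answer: 3*I*√18879285 ≈ 13035.0*I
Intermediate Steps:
u = -10 (u = 3 - 13 = -10)
U = 0
y(q) = 0 (y(q) = (½)*0 = 0)
Z(h) = 0
c = -169913565 (c = (15867 + (2686 - 58))*(-9187) = (15867 + 2628)*(-9187) = 18495*(-9187) = -169913565)
v = -169913565
√(v + Z(26)) = √(-169913565 + 0) = √(-169913565) = 3*I*√18879285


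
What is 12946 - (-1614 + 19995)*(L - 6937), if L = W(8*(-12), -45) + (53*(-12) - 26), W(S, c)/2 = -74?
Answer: 142410553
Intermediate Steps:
W(S, c) = -148 (W(S, c) = 2*(-74) = -148)
L = -810 (L = -148 + (53*(-12) - 26) = -148 + (-636 - 26) = -148 - 662 = -810)
12946 - (-1614 + 19995)*(L - 6937) = 12946 - (-1614 + 19995)*(-810 - 6937) = 12946 - 18381*(-7747) = 12946 - 1*(-142397607) = 12946 + 142397607 = 142410553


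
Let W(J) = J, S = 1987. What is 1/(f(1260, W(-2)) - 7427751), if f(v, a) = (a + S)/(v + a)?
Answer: -1258/9344108773 ≈ -1.3463e-7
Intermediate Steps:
f(v, a) = (1987 + a)/(a + v) (f(v, a) = (a + 1987)/(v + a) = (1987 + a)/(a + v))
1/(f(1260, W(-2)) - 7427751) = 1/((1987 - 2)/(-2 + 1260) - 7427751) = 1/(1985/1258 - 7427751) = 1/(-9344108773/1258) = -1258/9344108773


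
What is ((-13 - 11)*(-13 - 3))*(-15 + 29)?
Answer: 5376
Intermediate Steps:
((-13 - 11)*(-13 - 3))*(-15 + 29) = -24*(-16)*14 = 384*14 = 5376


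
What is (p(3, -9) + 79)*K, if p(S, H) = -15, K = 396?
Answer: 25344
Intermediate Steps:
(p(3, -9) + 79)*K = (-15 + 79)*396 = 64*396 = 25344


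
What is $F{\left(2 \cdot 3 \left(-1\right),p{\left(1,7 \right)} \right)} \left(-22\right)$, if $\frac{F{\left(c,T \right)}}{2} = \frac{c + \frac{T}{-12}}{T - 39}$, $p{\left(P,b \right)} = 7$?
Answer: $- \frac{869}{96} \approx -9.0521$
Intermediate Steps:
$F{\left(c,T \right)} = \frac{2 \left(c - \frac{T}{12}\right)}{-39 + T}$ ($F{\left(c,T \right)} = 2 \frac{c + \frac{T}{-12}}{T - 39} = 2 \frac{c + T \left(- \frac{1}{12}\right)}{-39 + T} = 2 \frac{c - \frac{T}{12}}{-39 + T} = \frac{2 \left(c - \frac{T}{12}\right)}{-39 + T}$)
$F{\left(2 \cdot 3 \left(-1\right),p{\left(1,7 \right)} \right)} \left(-22\right) = \frac{\left(-1\right) 7 + 12 \cdot 2 \cdot 3 \left(-1\right)}{6 \left(-39 + 7\right)} \left(-22\right) = \frac{-7 + 12 \cdot 6 \left(-1\right)}{6 \left(-32\right)} \left(-22\right) = \frac{1}{6} \left(- \frac{1}{32}\right) \left(-7 + 12 \left(-6\right)\right) \left(-22\right) = \frac{1}{6} \left(- \frac{1}{32}\right) \left(-7 - 72\right) \left(-22\right) = \frac{1}{6} \left(- \frac{1}{32}\right) \left(-79\right) \left(-22\right) = \frac{79}{192} \left(-22\right) = - \frac{869}{96}$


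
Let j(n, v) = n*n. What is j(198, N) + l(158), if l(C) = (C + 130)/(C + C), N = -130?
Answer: 3097188/79 ≈ 39205.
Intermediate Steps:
j(n, v) = n²
l(C) = (130 + C)/(2*C) (l(C) = (130 + C)/((2*C)) = (130 + C)*(1/(2*C)) = (130 + C)/(2*C))
j(198, N) + l(158) = 198² + (½)*(130 + 158)/158 = 39204 + (½)*(1/158)*288 = 39204 + 72/79 = 3097188/79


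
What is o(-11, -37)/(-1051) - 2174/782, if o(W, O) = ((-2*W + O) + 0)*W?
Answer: -1206952/410941 ≈ -2.9370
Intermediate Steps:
o(W, O) = W*(O - 2*W) (o(W, O) = ((O - 2*W) + 0)*W = (O - 2*W)*W = W*(O - 2*W))
o(-11, -37)/(-1051) - 2174/782 = -11*(-37 - 2*(-11))/(-1051) - 2174/782 = -11*(-37 + 22)*(-1/1051) - 2174*1/782 = -11*(-15)*(-1/1051) - 1087/391 = 165*(-1/1051) - 1087/391 = -165/1051 - 1087/391 = -1206952/410941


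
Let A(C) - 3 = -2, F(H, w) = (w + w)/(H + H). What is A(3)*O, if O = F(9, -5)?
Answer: -5/9 ≈ -0.55556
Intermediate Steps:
F(H, w) = w/H (F(H, w) = (2*w)/((2*H)) = (2*w)*(1/(2*H)) = w/H)
A(C) = 1 (A(C) = 3 - 2 = 1)
O = -5/9 ≈ -0.55556
A(3)*O = 1*(-5/9) = -5/9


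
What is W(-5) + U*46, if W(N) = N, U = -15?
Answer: -695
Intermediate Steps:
W(-5) + U*46 = -5 - 15*46 = -5 - 690 = -695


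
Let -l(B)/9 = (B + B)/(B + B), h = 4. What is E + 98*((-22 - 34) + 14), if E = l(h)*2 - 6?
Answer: -4140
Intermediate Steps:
l(B) = -9 (l(B) = -9*(B + B)/(B + B) = -9*2*B/(2*B) = -9*2*B*1/(2*B) = -9*1 = -9)
E = -24 (E = -9*2 - 6 = -18 - 6 = -24)
E + 98*((-22 - 34) + 14) = -24 + 98*((-22 - 34) + 14) = -24 + 98*(-56 + 14) = -24 + 98*(-42) = -24 - 4116 = -4140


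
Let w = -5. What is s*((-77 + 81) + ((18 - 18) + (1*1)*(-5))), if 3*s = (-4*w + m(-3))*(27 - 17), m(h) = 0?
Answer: -200/3 ≈ -66.667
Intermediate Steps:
s = 200/3 (s = ((-4*(-5) + 0)*(27 - 17))/3 = ((20 + 0)*10)/3 = (20*10)/3 = (⅓)*200 = 200/3 ≈ 66.667)
s*((-77 + 81) + ((18 - 18) + (1*1)*(-5))) = 200*((-77 + 81) + ((18 - 18) + (1*1)*(-5)))/3 = 200*(4 + (0 + 1*(-5)))/3 = 200*(4 + (0 - 5))/3 = 200*(4 - 5)/3 = (200/3)*(-1) = -200/3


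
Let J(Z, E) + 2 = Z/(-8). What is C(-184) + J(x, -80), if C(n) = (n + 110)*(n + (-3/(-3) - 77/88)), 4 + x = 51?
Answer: 108791/8 ≈ 13599.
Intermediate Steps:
x = 47 (x = -4 + 51 = 47)
J(Z, E) = -2 - Z/8 (J(Z, E) = -2 + Z/(-8) = -2 + Z*(-1/8) = -2 - Z/8)
C(n) = (110 + n)*(1/8 + n) (C(n) = (110 + n)*(n + (-3*(-1/3) - 77*1/88)) = (110 + n)*(n + (1 - 7/8)) = (110 + n)*(n + 1/8) = (110 + n)*(1/8 + n))
C(-184) + J(x, -80) = (55/4 + (-184)**2 + (881/8)*(-184)) + (-2 - 1/8*47) = (55/4 + 33856 - 20263) + (-2 - 47/8) = 54427/4 - 63/8 = 108791/8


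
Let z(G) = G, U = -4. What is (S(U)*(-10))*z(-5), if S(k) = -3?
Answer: -150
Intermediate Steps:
(S(U)*(-10))*z(-5) = -3*(-10)*(-5) = 30*(-5) = -150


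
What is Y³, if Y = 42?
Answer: 74088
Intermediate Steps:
Y³ = 42³ = 74088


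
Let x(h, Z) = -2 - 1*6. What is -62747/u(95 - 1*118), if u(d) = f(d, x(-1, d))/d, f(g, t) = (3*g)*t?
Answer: 62747/24 ≈ 2614.5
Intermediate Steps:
x(h, Z) = -8 (x(h, Z) = -2 - 6 = -8)
f(g, t) = 3*g*t
u(d) = -24 (u(d) = (3*d*(-8))/d = (-24*d)/d = -24)
-62747/u(95 - 1*118) = -62747/(-24) = -62747*(-1/24) = 62747/24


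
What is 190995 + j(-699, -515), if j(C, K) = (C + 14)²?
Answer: 660220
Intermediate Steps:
j(C, K) = (14 + C)²
190995 + j(-699, -515) = 190995 + (14 - 699)² = 190995 + (-685)² = 190995 + 469225 = 660220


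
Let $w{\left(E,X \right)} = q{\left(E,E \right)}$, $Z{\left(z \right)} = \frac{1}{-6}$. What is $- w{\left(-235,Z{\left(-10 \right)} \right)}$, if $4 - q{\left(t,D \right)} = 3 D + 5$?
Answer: $-704$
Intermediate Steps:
$Z{\left(z \right)} = - \frac{1}{6}$
$q{\left(t,D \right)} = -1 - 3 D$ ($q{\left(t,D \right)} = 4 - \left(3 D + 5\right) = 4 - \left(5 + 3 D\right) = -1 - 3 D$)
$w{\left(E,X \right)} = -1 - 3 E$
$- w{\left(-235,Z{\left(-10 \right)} \right)} = - (-1 - -705) = - (-1 + 705) = \left(-1\right) 704 = -704$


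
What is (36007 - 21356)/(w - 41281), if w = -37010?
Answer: -14651/78291 ≈ -0.18714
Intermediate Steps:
(36007 - 21356)/(w - 41281) = (36007 - 21356)/(-37010 - 41281) = 14651/(-78291) = 14651*(-1/78291) = -14651/78291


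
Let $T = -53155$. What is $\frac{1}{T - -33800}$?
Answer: $- \frac{1}{19355} \approx -5.1666 \cdot 10^{-5}$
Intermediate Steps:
$\frac{1}{T - -33800} = \frac{1}{-53155 - -33800} = \frac{1}{-53155 + 33800} = \frac{1}{-19355} = - \frac{1}{19355}$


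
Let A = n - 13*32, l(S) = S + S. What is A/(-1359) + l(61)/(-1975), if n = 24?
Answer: 608402/2684025 ≈ 0.22668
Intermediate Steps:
l(S) = 2*S
A = -392 (A = 24 - 13*32 = 24 - 416 = -392)
A/(-1359) + l(61)/(-1975) = -392/(-1359) + (2*61)/(-1975) = -392*(-1/1359) + 122*(-1/1975) = 392/1359 - 122/1975 = 608402/2684025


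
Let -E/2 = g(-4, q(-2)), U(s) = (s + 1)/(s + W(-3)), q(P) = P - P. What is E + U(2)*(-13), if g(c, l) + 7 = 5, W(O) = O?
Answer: 43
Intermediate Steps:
q(P) = 0
g(c, l) = -2 (g(c, l) = -7 + 5 = -2)
U(s) = (1 + s)/(-3 + s) (U(s) = (s + 1)/(s - 3) = (1 + s)/(-3 + s))
E = 4 (E = -2*(-2) = 4)
E + U(2)*(-13) = 4 + ((1 + 2)/(-3 + 2))*(-13) = 4 + (3/(-1))*(-13) = 4 - 1*3*(-13) = 4 - 3*(-13) = 4 + 39 = 43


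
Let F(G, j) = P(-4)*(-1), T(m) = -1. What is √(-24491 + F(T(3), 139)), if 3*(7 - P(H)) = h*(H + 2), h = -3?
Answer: 4*I*√1531 ≈ 156.51*I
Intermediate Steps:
P(H) = 9 + H (P(H) = 7 - (-1)*(H + 2) = 7 - (-1)*(2 + H) = 7 - (-6 - 3*H)/3 = 7 + (2 + H) = 9 + H)
F(G, j) = -5 (F(G, j) = (9 - 4)*(-1) = 5*(-1) = -5)
√(-24491 + F(T(3), 139)) = √(-24491 - 5) = √(-24496) = 4*I*√1531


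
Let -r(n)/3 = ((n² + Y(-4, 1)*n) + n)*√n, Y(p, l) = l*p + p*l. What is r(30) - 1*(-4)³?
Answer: 64 - 2070*√30 ≈ -11274.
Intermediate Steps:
Y(p, l) = 2*l*p (Y(p, l) = l*p + l*p = 2*l*p)
r(n) = -3*√n*(n² - 7*n) (r(n) = -3*((n² + (2*1*(-4))*n) + n)*√n = -3*((n² - 8*n) + n)*√n = -3*(n² - 7*n)*√n = -3*√n*(n² - 7*n))
r(30) - 1*(-4)³ = 3*30^(3/2)*(7 - 1*30) - 1*(-4)³ = 3*(30*√30)*(7 - 30) - 1*(-64) = 3*(30*√30)*(-23) + 64 = -2070*√30 + 64 = 64 - 2070*√30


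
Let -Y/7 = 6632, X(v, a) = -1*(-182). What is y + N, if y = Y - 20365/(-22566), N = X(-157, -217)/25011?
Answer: -1247671894657/26876106 ≈ -46423.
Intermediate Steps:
X(v, a) = 182
Y = -46424 (Y = -7*6632 = -46424)
N = 26/3573 (N = 182/25011 = 182*(1/25011) = 26/3573 ≈ 0.0072768)
y = -1047583619/22566 (y = -46424 - 20365/(-22566) = -46424 - 20365*(-1/22566) = -46424 + 20365/22566 = -1047583619/22566 ≈ -46423.)
y + N = -1047583619/22566 + 26/3573 = -1247671894657/26876106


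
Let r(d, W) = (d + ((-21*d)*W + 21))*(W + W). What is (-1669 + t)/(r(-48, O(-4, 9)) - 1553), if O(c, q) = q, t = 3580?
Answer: 1911/161257 ≈ 0.011851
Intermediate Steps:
r(d, W) = 2*W*(21 + d - 21*W*d) (r(d, W) = (d + (-21*W*d + 21))*(2*W) = (d + (21 - 21*W*d))*(2*W) = (21 + d - 21*W*d)*(2*W) = 2*W*(21 + d - 21*W*d))
(-1669 + t)/(r(-48, O(-4, 9)) - 1553) = (-1669 + 3580)/(2*9*(21 - 48 - 21*9*(-48)) - 1553) = 1911/(2*9*(21 - 48 + 9072) - 1553) = 1911/(2*9*9045 - 1553) = 1911/(162810 - 1553) = 1911/161257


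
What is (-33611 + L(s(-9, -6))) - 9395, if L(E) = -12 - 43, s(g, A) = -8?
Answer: -43061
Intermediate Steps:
L(E) = -55
(-33611 + L(s(-9, -6))) - 9395 = (-33611 - 55) - 9395 = -33666 - 9395 = -43061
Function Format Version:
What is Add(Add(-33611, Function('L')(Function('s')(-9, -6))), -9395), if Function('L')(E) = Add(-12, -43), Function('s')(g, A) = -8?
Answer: -43061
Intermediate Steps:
Function('L')(E) = -55
Add(Add(-33611, Function('L')(Function('s')(-9, -6))), -9395) = Add(Add(-33611, -55), -9395) = Add(-33666, -9395) = -43061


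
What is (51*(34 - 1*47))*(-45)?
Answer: 29835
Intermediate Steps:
(51*(34 - 1*47))*(-45) = (51*(34 - 47))*(-45) = (51*(-13))*(-45) = -663*(-45) = 29835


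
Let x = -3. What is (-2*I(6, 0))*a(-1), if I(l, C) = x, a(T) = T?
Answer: -6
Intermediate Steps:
I(l, C) = -3
(-2*I(6, 0))*a(-1) = -2*(-3)*(-1) = 6*(-1) = -6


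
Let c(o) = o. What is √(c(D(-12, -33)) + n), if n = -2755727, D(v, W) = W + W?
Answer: I*√2755793 ≈ 1660.1*I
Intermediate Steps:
D(v, W) = 2*W
√(c(D(-12, -33)) + n) = √(2*(-33) - 2755727) = √(-66 - 2755727) = √(-2755793) = I*√2755793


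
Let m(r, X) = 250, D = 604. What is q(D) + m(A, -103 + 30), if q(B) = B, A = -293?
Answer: 854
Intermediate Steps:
q(D) + m(A, -103 + 30) = 604 + 250 = 854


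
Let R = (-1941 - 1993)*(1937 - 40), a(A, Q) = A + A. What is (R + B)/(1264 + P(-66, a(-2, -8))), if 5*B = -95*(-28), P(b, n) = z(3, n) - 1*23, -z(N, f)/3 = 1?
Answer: -3731133/619 ≈ -6027.7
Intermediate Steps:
z(N, f) = -3 (z(N, f) = -3*1 = -3)
a(A, Q) = 2*A
P(b, n) = -26 (P(b, n) = -3 - 1*23 = -3 - 23 = -26)
B = 532 (B = (-95*(-28))/5 = (⅕)*2660 = 532)
R = -7462798 (R = -3934*1897 = -7462798)
(R + B)/(1264 + P(-66, a(-2, -8))) = (-7462798 + 532)/(1264 - 26) = -7462266/1238 = -7462266*1/1238 = -3731133/619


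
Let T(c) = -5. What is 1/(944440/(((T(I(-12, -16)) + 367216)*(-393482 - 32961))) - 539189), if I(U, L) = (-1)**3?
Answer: -156594560473/84434064467820837 ≈ -1.8546e-6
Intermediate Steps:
I(U, L) = -1
1/(944440/(((T(I(-12, -16)) + 367216)*(-393482 - 32961))) - 539189) = 1/(944440/(((-5 + 367216)*(-393482 - 32961))) - 539189) = 1/(944440/((367211*(-426443))) - 539189) = 1/(944440/(-156594560473) - 539189) = 1/(944440*(-1/156594560473) - 539189) = 1/(-944440/156594560473 - 539189) = 1/(-84434064467820837/156594560473) = -156594560473/84434064467820837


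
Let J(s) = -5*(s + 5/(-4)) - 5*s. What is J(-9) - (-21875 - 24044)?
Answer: 184061/4 ≈ 46015.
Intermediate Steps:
J(s) = 25/4 - 10*s (J(s) = -5*(s + 5*(-1/4)) - 5*s = -5*(s - 5/4) - 5*s = -5*(-5/4 + s) - 5*s = (25/4 - 5*s) - 5*s = 25/4 - 10*s)
J(-9) - (-21875 - 24044) = (25/4 - 10*(-9)) - (-21875 - 24044) = (25/4 + 90) - 1*(-45919) = 385/4 + 45919 = 184061/4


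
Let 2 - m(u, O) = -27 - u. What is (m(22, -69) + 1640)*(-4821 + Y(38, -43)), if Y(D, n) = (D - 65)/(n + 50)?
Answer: -57111834/7 ≈ -8.1588e+6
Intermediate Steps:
m(u, O) = 29 + u (m(u, O) = 2 - (-27 - u) = 2 + (27 + u) = 29 + u)
Y(D, n) = (-65 + D)/(50 + n)
(m(22, -69) + 1640)*(-4821 + Y(38, -43)) = ((29 + 22) + 1640)*(-4821 + (-65 + 38)/(50 - 43)) = (51 + 1640)*(-4821 - 27/7) = 1691*(-4821 + (⅐)*(-27)) = 1691*(-4821 - 27/7) = 1691*(-33774/7) = -57111834/7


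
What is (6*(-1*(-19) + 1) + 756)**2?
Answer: 767376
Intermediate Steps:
(6*(-1*(-19) + 1) + 756)**2 = (6*(19 + 1) + 756)**2 = (6*20 + 756)**2 = (120 + 756)**2 = 876**2 = 767376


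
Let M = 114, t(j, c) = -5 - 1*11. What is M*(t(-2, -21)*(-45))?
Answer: 82080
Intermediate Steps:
t(j, c) = -16 (t(j, c) = -5 - 11 = -16)
M*(t(-2, -21)*(-45)) = 114*(-16*(-45)) = 114*720 = 82080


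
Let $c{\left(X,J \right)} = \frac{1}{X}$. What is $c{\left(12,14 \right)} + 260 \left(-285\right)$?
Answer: $- \frac{889199}{12} \approx -74100.0$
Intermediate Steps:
$c{\left(12,14 \right)} + 260 \left(-285\right) = \frac{1}{12} + 260 \left(-285\right) = \frac{1}{12} - 74100 = - \frac{889199}{12}$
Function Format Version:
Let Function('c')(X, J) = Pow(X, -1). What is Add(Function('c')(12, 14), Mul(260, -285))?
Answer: Rational(-889199, 12) ≈ -74100.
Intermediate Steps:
Add(Function('c')(12, 14), Mul(260, -285)) = Add(Pow(12, -1), Mul(260, -285)) = Add(Rational(1, 12), -74100) = Rational(-889199, 12)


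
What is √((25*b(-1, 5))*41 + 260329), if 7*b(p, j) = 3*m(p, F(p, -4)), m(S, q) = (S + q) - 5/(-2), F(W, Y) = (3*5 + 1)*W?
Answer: √49776034/14 ≈ 503.94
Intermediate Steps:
F(W, Y) = 16*W (F(W, Y) = (15 + 1)*W = 16*W)
m(S, q) = 5/2 + S + q (m(S, q) = (S + q) - 5*(-½) = (S + q) + 5/2 = 5/2 + S + q)
b(p, j) = 15/14 + 51*p/7 (b(p, j) = (3*(5/2 + p + 16*p))/7 = (3*(5/2 + 17*p))/7 = (15/2 + 51*p)/7 = 15/14 + 51*p/7)
√((25*b(-1, 5))*41 + 260329) = √((25*(15/14 + (51/7)*(-1)))*41 + 260329) = √((25*(15/14 - 51/7))*41 + 260329) = √((25*(-87/14))*41 + 260329) = √(-2175/14*41 + 260329) = √(-89175/14 + 260329) = √(3555431/14) = √49776034/14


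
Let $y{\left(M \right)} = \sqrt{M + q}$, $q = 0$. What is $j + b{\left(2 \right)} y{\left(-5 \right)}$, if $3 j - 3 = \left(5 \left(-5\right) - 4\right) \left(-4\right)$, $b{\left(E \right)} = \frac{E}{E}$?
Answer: $\frac{119}{3} + i \sqrt{5} \approx 39.667 + 2.2361 i$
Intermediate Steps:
$b{\left(E \right)} = 1$
$y{\left(M \right)} = \sqrt{M}$ ($y{\left(M \right)} = \sqrt{M + 0} = \sqrt{M}$)
$j = \frac{119}{3}$ ($j = 1 + \frac{\left(5 \left(-5\right) - 4\right) \left(-4\right)}{3} = 1 + \frac{\left(-25 - 4\right) \left(-4\right)}{3} = 1 + \frac{\left(-29\right) \left(-4\right)}{3} = 1 + \frac{1}{3} \cdot 116 = 1 + \frac{116}{3} = \frac{119}{3} \approx 39.667$)
$j + b{\left(2 \right)} y{\left(-5 \right)} = \frac{119}{3} + 1 \sqrt{-5} = \frac{119}{3} + 1 i \sqrt{5} = \frac{119}{3} + i \sqrt{5}$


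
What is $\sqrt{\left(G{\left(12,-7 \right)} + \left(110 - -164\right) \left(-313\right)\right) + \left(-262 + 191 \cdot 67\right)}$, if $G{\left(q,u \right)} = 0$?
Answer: $i \sqrt{73227} \approx 270.6 i$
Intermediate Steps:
$\sqrt{\left(G{\left(12,-7 \right)} + \left(110 - -164\right) \left(-313\right)\right) + \left(-262 + 191 \cdot 67\right)} = \sqrt{\left(0 + \left(110 - -164\right) \left(-313\right)\right) + \left(-262 + 191 \cdot 67\right)} = \sqrt{\left(0 + \left(110 + 164\right) \left(-313\right)\right) + \left(-262 + 12797\right)} = \sqrt{\left(0 + 274 \left(-313\right)\right) + 12535} = \sqrt{\left(0 - 85762\right) + 12535} = \sqrt{-85762 + 12535} = \sqrt{-73227} = i \sqrt{73227}$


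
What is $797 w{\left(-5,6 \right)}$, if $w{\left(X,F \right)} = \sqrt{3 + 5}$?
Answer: $1594 \sqrt{2} \approx 2254.3$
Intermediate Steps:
$w{\left(X,F \right)} = 2 \sqrt{2}$ ($w{\left(X,F \right)} = \sqrt{8} = 2 \sqrt{2}$)
$797 w{\left(-5,6 \right)} = 797 \cdot 2 \sqrt{2} = 1594 \sqrt{2}$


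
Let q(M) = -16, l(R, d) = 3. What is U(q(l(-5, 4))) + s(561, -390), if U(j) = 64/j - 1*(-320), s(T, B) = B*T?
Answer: -218474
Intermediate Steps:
U(j) = 320 + 64/j (U(j) = 64/j + 320 = 320 + 64/j)
U(q(l(-5, 4))) + s(561, -390) = (320 + 64/(-16)) - 390*561 = (320 + 64*(-1/16)) - 218790 = (320 - 4) - 218790 = 316 - 218790 = -218474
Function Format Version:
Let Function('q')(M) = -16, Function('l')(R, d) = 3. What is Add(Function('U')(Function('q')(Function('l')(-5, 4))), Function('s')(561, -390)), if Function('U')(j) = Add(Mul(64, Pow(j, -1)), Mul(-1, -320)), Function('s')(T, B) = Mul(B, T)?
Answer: -218474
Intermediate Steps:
Function('U')(j) = Add(320, Mul(64, Pow(j, -1))) (Function('U')(j) = Add(Mul(64, Pow(j, -1)), 320) = Add(320, Mul(64, Pow(j, -1))))
Add(Function('U')(Function('q')(Function('l')(-5, 4))), Function('s')(561, -390)) = Add(Add(320, Mul(64, Pow(-16, -1))), Mul(-390, 561)) = Add(Add(320, Mul(64, Rational(-1, 16))), -218790) = Add(Add(320, -4), -218790) = Add(316, -218790) = -218474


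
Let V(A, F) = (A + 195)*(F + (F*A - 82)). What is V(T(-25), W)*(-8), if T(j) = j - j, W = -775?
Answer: 1336920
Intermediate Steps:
T(j) = 0
V(A, F) = (195 + A)*(-82 + F + A*F) (V(A, F) = (195 + A)*(F + (A*F - 82)) = (195 + A)*(F + (-82 + A*F)) = (195 + A)*(-82 + F + A*F))
V(T(-25), W)*(-8) = (-15990 - 82*0 + 195*(-775) - 775*0² + 196*0*(-775))*(-8) = (-15990 + 0 - 151125 - 775*0 + 0)*(-8) = (-15990 + 0 - 151125 + 0 + 0)*(-8) = -167115*(-8) = 1336920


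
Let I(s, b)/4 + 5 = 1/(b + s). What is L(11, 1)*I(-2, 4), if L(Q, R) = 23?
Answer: -414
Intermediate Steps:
I(s, b) = -20 + 4/(b + s)
L(11, 1)*I(-2, 4) = 23*(4*(1 - 5*4 - 5*(-2))/(4 - 2)) = 23*(4*(1 - 20 + 10)/2) = 23*(4*(½)*(-9)) = 23*(-18) = -414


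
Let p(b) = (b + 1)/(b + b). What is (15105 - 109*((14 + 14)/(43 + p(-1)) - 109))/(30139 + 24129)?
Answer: 578673/1166762 ≈ 0.49597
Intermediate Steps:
p(b) = (1 + b)/(2*b) (p(b) = (1 + b)/((2*b)) = (1 + b)*(1/(2*b)) = (1 + b)/(2*b))
(15105 - 109*((14 + 14)/(43 + p(-1)) - 109))/(30139 + 24129) = (15105 - 109*((14 + 14)/(43 + (½)*(1 - 1)/(-1)) - 109))/(30139 + 24129) = (15105 - 109*(28/(43 + (½)*(-1)*0) - 109))/54268 = (15105 - 109*(28/(43 + 0) - 109))*(1/54268) = (15105 - 109*(28/43 - 109))*(1/54268) = (15105 - 109*(-4659/43))*(1/54268) = (15105 + 507831/43)*(1/54268) = (1157346/43)*(1/54268) = 578673/1166762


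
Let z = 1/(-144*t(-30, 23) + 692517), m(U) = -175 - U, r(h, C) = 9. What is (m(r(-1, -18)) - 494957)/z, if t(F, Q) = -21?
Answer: -344390866281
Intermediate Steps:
z = 1/695541 (z = 1/(-144*(-21) + 692517) = 1/(3024 + 692517) = 1/695541 ≈ 1.4377e-6)
(m(r(-1, -18)) - 494957)/z = ((-175 - 1*9) - 494957)/(1/695541) = ((-175 - 9) - 494957)*695541 = (-184 - 494957)*695541 = -495141*695541 = -344390866281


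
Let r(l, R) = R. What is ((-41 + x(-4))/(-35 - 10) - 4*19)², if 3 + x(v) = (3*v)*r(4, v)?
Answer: 11723776/2025 ≈ 5789.5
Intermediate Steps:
x(v) = -3 + 3*v² (x(v) = -3 + (3*v)*v = -3 + 3*v²)
((-41 + x(-4))/(-35 - 10) - 4*19)² = ((-41 + (-3 + 3*(-4)²))/(-35 - 10) - 4*19)² = ((-41 + (-3 + 3*16))/(-45) - 76)² = ((-41 + (-3 + 48))*(-1/45) - 76)² = ((-41 + 45)*(-1/45) - 76)² = (4*(-1/45) - 76)² = (-4/45 - 76)² = (-3424/45)² = 11723776/2025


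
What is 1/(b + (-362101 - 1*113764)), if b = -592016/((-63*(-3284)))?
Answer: -51723/24613313399 ≈ -2.1014e-6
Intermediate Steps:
b = -148004/51723 (b = -592016/206892 = -592016*1/206892 = -148004/51723 ≈ -2.8615)
1/(b + (-362101 - 1*113764)) = 1/(-148004/51723 + (-362101 - 1*113764)) = 1/(-148004/51723 + (-362101 - 113764)) = 1/(-148004/51723 - 475865) = 1/(-24613313399/51723) = -51723/24613313399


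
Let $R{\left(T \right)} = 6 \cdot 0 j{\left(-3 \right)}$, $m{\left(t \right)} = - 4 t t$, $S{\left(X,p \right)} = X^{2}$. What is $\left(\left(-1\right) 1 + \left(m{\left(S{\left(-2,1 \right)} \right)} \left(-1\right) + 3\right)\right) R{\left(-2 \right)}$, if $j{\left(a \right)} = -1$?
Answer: $0$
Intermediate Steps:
$m{\left(t \right)} = - 4 t^{2}$
$R{\left(T \right)} = 0$ ($R{\left(T \right)} = 6 \cdot 0 \left(-1\right) = 0 \left(-1\right) = 0$)
$\left(\left(-1\right) 1 + \left(m{\left(S{\left(-2,1 \right)} \right)} \left(-1\right) + 3\right)\right) R{\left(-2 \right)} = \left(\left(-1\right) 1 + \left(- 4 \left(\left(-2\right)^{2}\right)^{2} \left(-1\right) + 3\right)\right) 0 = \left(-1 + \left(- 4 \cdot 4^{2} \left(-1\right) + 3\right)\right) 0 = \left(-1 + \left(\left(-4\right) 16 \left(-1\right) + 3\right)\right) 0 = \left(-1 + \left(\left(-64\right) \left(-1\right) + 3\right)\right) 0 = \left(-1 + \left(64 + 3\right)\right) 0 = \left(-1 + 67\right) 0 = 66 \cdot 0 = 0$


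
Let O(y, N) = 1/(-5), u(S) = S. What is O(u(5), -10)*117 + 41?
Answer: 88/5 ≈ 17.600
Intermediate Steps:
O(y, N) = -⅕
O(u(5), -10)*117 + 41 = -⅕*117 + 41 = -117/5 + 41 = 88/5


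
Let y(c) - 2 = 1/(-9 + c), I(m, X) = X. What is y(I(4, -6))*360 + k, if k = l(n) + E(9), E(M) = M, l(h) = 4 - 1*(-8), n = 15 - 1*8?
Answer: 717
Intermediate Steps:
n = 7 (n = 15 - 8 = 7)
l(h) = 12 (l(h) = 4 + 8 = 12)
y(c) = 2 + 1/(-9 + c)
k = 21 (k = 12 + 9 = 21)
y(I(4, -6))*360 + k = ((-17 + 2*(-6))/(-9 - 6))*360 + 21 = ((-17 - 12)/(-15))*360 + 21 = -1/15*(-29)*360 + 21 = (29/15)*360 + 21 = 696 + 21 = 717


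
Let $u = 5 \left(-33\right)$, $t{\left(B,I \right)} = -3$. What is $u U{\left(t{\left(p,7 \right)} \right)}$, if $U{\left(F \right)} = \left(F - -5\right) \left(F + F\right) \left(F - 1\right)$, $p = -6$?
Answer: $-7920$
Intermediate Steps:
$u = -165$
$U{\left(F \right)} = 2 F \left(-1 + F\right) \left(5 + F\right)$ ($U{\left(F \right)} = \left(F + 5\right) 2 F \left(-1 + F\right) = \left(5 + F\right) 2 F \left(-1 + F\right) = 2 F \left(-1 + F\right) \left(5 + F\right)$)
$u U{\left(t{\left(p,7 \right)} \right)} = - 165 \cdot 2 \left(-3\right) \left(-5 + \left(-3\right)^{2} + 4 \left(-3\right)\right) = - 165 \cdot 2 \left(-3\right) \left(-5 + 9 - 12\right) = - 165 \cdot 2 \left(-3\right) \left(-8\right) = \left(-165\right) 48 = -7920$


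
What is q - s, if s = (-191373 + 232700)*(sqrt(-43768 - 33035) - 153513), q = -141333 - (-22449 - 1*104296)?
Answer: 6344217163 - 41327*I*sqrt(76803) ≈ 6.3442e+9 - 1.1453e+7*I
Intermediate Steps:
q = -14588 (q = -141333 - (-22449 - 104296) = -141333 - 1*(-126745) = -141333 + 126745 = -14588)
s = -6344231751 + 41327*I*sqrt(76803) (s = 41327*(sqrt(-76803) - 153513) = 41327*(I*sqrt(76803) - 153513) = 41327*(-153513 + I*sqrt(76803)) = -6344231751 + 41327*I*sqrt(76803) ≈ -6.3442e+9 + 1.1453e+7*I)
q - s = -14588 - (-6344231751 + 41327*I*sqrt(76803)) = -14588 + (6344231751 - 41327*I*sqrt(76803)) = 6344217163 - 41327*I*sqrt(76803)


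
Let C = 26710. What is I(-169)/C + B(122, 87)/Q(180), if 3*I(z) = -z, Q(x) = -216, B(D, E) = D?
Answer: -811613/1442340 ≈ -0.56271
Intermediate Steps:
I(z) = -z/3 (I(z) = (-z)/3 = -z/3)
I(-169)/C + B(122, 87)/Q(180) = -⅓*(-169)/26710 + 122/(-216) = (169/3)*(1/26710) + 122*(-1/216) = 169/80130 - 61/108 = -811613/1442340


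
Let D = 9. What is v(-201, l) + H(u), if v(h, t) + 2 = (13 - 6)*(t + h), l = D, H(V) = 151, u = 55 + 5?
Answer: -1195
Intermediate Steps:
u = 60
l = 9
v(h, t) = -2 + 7*h + 7*t (v(h, t) = -2 + (13 - 6)*(t + h) = -2 + 7*(h + t) = -2 + (7*h + 7*t) = -2 + 7*h + 7*t)
v(-201, l) + H(u) = (-2 + 7*(-201) + 7*9) + 151 = (-2 - 1407 + 63) + 151 = -1346 + 151 = -1195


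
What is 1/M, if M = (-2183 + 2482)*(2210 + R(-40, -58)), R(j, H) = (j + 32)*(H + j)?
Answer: 1/895206 ≈ 1.1171e-6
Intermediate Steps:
R(j, H) = (32 + j)*(H + j)
M = 895206 (M = (-2183 + 2482)*(2210 + ((-40)**2 + 32*(-58) + 32*(-40) - 58*(-40))) = 299*(2210 + (1600 - 1856 - 1280 + 2320)) = 299*(2210 + 784) = 299*2994 = 895206)
1/M = 1/895206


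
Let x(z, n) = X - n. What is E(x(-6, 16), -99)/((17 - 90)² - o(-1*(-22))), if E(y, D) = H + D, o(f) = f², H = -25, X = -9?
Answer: -124/4845 ≈ -0.025593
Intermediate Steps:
x(z, n) = -9 - n
E(y, D) = -25 + D
E(x(-6, 16), -99)/((17 - 90)² - o(-1*(-22))) = (-25 - 99)/((17 - 90)² - (-1*(-22))²) = -124/((-73)² - 1*22²) = -124/(5329 - 1*484) = -124/(5329 - 484) = -124/4845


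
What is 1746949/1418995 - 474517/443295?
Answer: 20215301308/125806677705 ≈ 0.16069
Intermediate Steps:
1746949/1418995 - 474517/443295 = 20215301308/125806677705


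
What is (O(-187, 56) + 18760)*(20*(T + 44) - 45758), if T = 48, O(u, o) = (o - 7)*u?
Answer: -421481046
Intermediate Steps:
O(u, o) = u*(-7 + o) (O(u, o) = (-7 + o)*u = u*(-7 + o))
(O(-187, 56) + 18760)*(20*(T + 44) - 45758) = (-187*(-7 + 56) + 18760)*(20*(48 + 44) - 45758) = (-187*49 + 18760)*(20*92 - 45758) = (-9163 + 18760)*(1840 - 45758) = 9597*(-43918) = -421481046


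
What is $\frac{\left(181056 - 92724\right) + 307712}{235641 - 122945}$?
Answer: $\frac{99011}{28174} \approx 3.5143$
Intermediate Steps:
$\frac{\left(181056 - 92724\right) + 307712}{235641 - 122945} = \frac{\left(181056 - 92724\right) + 307712}{112696} = \left(88332 + 307712\right) \frac{1}{112696} = 396044 \cdot \frac{1}{112696} = \frac{99011}{28174}$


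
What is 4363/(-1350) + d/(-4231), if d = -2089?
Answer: -15639703/5711850 ≈ -2.7381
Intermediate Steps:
4363/(-1350) + d/(-4231) = 4363/(-1350) - 2089/(-4231) = 4363*(-1/1350) - 2089*(-1/4231) = -4363/1350 + 2089/4231 = -15639703/5711850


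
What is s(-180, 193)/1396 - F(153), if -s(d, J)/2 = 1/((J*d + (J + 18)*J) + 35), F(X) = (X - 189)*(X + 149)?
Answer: 45668531807/4200564 ≈ 10872.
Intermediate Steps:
F(X) = (-189 + X)*(149 + X)
s(d, J) = -2/(35 + J*d + J*(18 + J)) (s(d, J) = -2/((J*d + (J + 18)*J) + 35) = -2/((J*d + (18 + J)*J) + 35) = -2/((J*d + J*(18 + J)) + 35) = -2/(35 + J*d + J*(18 + J)))
s(-180, 193)/1396 - F(153) = -2/(35 + 193² + 18*193 + 193*(-180))/1396 - (-28161 + 153² - 40*153) = -2/(35 + 37249 + 3474 - 34740)*(1/1396) - (-28161 + 23409 - 6120) = -2/6018*(1/1396) - 1*(-10872) = -2*1/6018*(1/1396) + 10872 = -1/3009*1/1396 + 10872 = -1/4200564 + 10872 = 45668531807/4200564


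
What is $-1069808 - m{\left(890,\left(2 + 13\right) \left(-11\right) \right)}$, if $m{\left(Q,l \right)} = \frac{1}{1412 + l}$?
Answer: $- \frac{1334050577}{1247} \approx -1.0698 \cdot 10^{6}$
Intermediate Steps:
$-1069808 - m{\left(890,\left(2 + 13\right) \left(-11\right) \right)} = -1069808 - \frac{1}{1412 + \left(2 + 13\right) \left(-11\right)} = -1069808 - \frac{1}{1412 + 15 \left(-11\right)} = -1069808 - \frac{1}{1412 - 165} = -1069808 - \frac{1}{1247} = - \frac{1334050577}{1247}$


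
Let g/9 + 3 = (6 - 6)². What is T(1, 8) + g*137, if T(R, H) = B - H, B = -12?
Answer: -3719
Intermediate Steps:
g = -27 (g = -27 + 9*(6 - 6)² = -27 + 9*0² = -27 + 9*0 = -27 + 0 = -27)
T(R, H) = -12 - H
T(1, 8) + g*137 = (-12 - 1*8) - 27*137 = (-12 - 8) - 3699 = -20 - 3699 = -3719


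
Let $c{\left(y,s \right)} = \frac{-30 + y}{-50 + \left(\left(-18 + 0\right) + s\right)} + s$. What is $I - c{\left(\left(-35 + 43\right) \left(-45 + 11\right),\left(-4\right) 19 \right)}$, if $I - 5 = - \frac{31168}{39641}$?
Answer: $\frac{222956425}{2854152} \approx 78.116$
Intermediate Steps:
$I = \frac{167037}{39641}$ ($I = 5 - \frac{31168}{39641} = \frac{167037}{39641} \approx 4.2137$)
$c{\left(y,s \right)} = s + \frac{-30 + y}{-68 + s}$ ($c{\left(y,s \right)} = \frac{-30 + y}{-50 + \left(-18 + s\right)} + s = \frac{-30 + y}{-68 + s} + s = s + \frac{-30 + y}{-68 + s}$)
$I - c{\left(\left(-35 + 43\right) \left(-45 + 11\right),\left(-4\right) 19 \right)} = \frac{167037}{39641} - \frac{-30 + \left(-35 + 43\right) \left(-45 + 11\right) + \left(\left(-4\right) 19\right)^{2} - 68 \left(\left(-4\right) 19\right)}{-68 - 76} = \frac{167037}{39641} - \frac{-30 + 8 \left(-34\right) + \left(-76\right)^{2} - -5168}{-68 - 76} = \frac{167037}{39641} - \frac{-30 - 272 + 5776 + 5168}{-144} = \frac{167037}{39641} - \left(- \frac{1}{144}\right) 10642 = \frac{167037}{39641} - - \frac{5321}{72} = \frac{167037}{39641} + \frac{5321}{72} = \frac{222956425}{2854152}$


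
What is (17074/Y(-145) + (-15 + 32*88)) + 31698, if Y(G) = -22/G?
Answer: 1617354/11 ≈ 1.4703e+5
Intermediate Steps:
(17074/Y(-145) + (-15 + 32*88)) + 31698 = (17074/((-22/(-145))) + (-15 + 32*88)) + 31698 = (17074/((-22*(-1/145))) + (-15 + 2816)) + 31698 = (17074/(22/145) + 2801) + 31698 = (17074*(145/22) + 2801) + 31698 = (1237865/11 + 2801) + 31698 = 1268676/11 + 31698 = 1617354/11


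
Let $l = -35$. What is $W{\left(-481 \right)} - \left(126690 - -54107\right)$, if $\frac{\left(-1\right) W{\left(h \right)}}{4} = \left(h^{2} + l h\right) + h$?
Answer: $-1171657$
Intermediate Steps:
$W{\left(h \right)} = - 4 h^{2} + 136 h$ ($W{\left(h \right)} = - 4 \left(\left(h^{2} - 35 h\right) + h\right) = - 4 \left(h^{2} - 34 h\right) = - 4 h^{2} + 136 h$)
$W{\left(-481 \right)} - \left(126690 - -54107\right) = 4 \left(-481\right) \left(34 - -481\right) - \left(126690 - -54107\right) = 4 \left(-481\right) \left(34 + 481\right) - \left(126690 + 54107\right) = 4 \left(-481\right) 515 - 180797 = -990860 - 180797 = -1171657$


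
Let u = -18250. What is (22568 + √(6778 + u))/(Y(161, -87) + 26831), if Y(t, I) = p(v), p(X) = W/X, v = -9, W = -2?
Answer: 203112/241481 + 36*I*√717/241481 ≈ 0.84111 + 0.0039919*I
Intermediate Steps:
p(X) = -2/X
Y(t, I) = 2/9 (Y(t, I) = -2/(-9) = -2*(-⅑) = 2/9)
(22568 + √(6778 + u))/(Y(161, -87) + 26831) = (22568 + √(6778 - 18250))/(2/9 + 26831) = (22568 + √(-11472))/(241481/9) = (22568 + 4*I*√717)*(9/241481) = 203112/241481 + 36*I*√717/241481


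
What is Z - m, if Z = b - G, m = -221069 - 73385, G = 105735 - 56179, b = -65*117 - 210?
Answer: 237083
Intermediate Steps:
b = -7815 (b = -7605 - 210 = -7815)
G = 49556
m = -294454
Z = -57371 (Z = -7815 - 1*49556 = -7815 - 49556 = -57371)
Z - m = -57371 - 1*(-294454) = -57371 + 294454 = 237083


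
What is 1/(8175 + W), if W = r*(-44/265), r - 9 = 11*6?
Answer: 53/432615 ≈ 0.00012251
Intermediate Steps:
r = 75 (r = 9 + 11*6 = 9 + 66 = 75)
W = -660/53 (W = 75*(-44/265) = -660/53 ≈ -12.453)
1/(8175 + W) = 1/(8175 - 660/53) = 1/(432615/53) = 53/432615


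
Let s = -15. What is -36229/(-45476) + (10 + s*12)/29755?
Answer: 214052595/270627676 ≈ 0.79095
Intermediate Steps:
-36229/(-45476) + (10 + s*12)/29755 = -36229/(-45476) + (10 - 15*12)/29755 = -36229*(-1/45476) + (10 - 180)*(1/29755) = 36229/45476 - 170*1/29755 = 36229/45476 - 34/5951 = 214052595/270627676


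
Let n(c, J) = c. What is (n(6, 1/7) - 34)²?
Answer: 784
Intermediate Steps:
(n(6, 1/7) - 34)² = (6 - 34)² = (-28)² = 784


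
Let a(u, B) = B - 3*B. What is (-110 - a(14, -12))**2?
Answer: 17956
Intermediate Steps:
a(u, B) = -2*B
(-110 - a(14, -12))**2 = (-110 - (-2)*(-12))**2 = (-110 - 1*24)**2 = (-110 - 24)**2 = (-134)**2 = 17956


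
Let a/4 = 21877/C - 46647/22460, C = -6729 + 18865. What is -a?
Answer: 18687643/17035910 ≈ 1.0970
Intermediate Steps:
C = 12136
a = -18687643/17035910 (a = 4*(21877/12136 - 46647/22460) = 4*(-18687643/68143640) = -18687643/17035910 ≈ -1.0970)
-a = -1*(-18687643/17035910) = 18687643/17035910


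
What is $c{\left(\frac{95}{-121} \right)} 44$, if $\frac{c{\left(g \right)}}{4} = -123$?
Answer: $-21648$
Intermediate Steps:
$c{\left(g \right)} = -492$ ($c{\left(g \right)} = 4 \left(-123\right) = -492$)
$c{\left(\frac{95}{-121} \right)} 44 = \left(-492\right) 44 = -21648$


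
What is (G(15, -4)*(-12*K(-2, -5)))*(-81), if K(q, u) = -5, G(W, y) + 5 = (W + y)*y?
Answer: 238140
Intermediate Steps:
G(W, y) = -5 + y*(W + y) (G(W, y) = -5 + (W + y)*y = -5 + y*(W + y))
(G(15, -4)*(-12*K(-2, -5)))*(-81) = ((-5 + (-4)**2 + 15*(-4))*(-12*(-5)))*(-81) = ((-5 + 16 - 60)*60)*(-81) = -49*60*(-81) = -2940*(-81) = 238140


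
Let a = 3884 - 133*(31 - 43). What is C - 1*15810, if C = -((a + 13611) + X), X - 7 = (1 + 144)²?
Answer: -55933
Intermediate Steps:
X = 21032 (X = 7 + (1 + 144)² = 7 + 145² = 7 + 21025 = 21032)
a = 5480 (a = 3884 - 133*(-12) = 3884 + 1596 = 5480)
C = -40123 (C = -((5480 + 13611) + 21032) = -(19091 + 21032) = -1*40123 = -40123)
C - 1*15810 = -40123 - 1*15810 = -40123 - 15810 = -55933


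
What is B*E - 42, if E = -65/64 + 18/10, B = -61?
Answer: -28751/320 ≈ -89.847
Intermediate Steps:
E = 251/320 (E = -65*1/64 + 18*(1/10) = -65/64 + 9/5 = 251/320 ≈ 0.78438)
B*E - 42 = -61*251/320 - 42 = -15311/320 - 42 = -28751/320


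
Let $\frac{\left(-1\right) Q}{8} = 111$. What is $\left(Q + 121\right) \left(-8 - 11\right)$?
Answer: $14573$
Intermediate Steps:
$Q = -888$ ($Q = \left(-8\right) 111 = -888$)
$\left(Q + 121\right) \left(-8 - 11\right) = \left(-888 + 121\right) \left(-8 - 11\right) = - 767 \left(-8 - 11\right) = \left(-767\right) \left(-19\right) = 14573$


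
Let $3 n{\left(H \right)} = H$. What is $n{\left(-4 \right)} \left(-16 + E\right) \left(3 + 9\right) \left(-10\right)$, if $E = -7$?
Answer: $-3680$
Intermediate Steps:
$n{\left(H \right)} = \frac{H}{3}$
$n{\left(-4 \right)} \left(-16 + E\right) \left(3 + 9\right) \left(-10\right) = \frac{1}{3} \left(-4\right) \left(-16 - 7\right) \left(3 + 9\right) \left(-10\right) = - \frac{4 \left(\left(-23\right) 12\right)}{3} \left(-10\right) = \left(- \frac{4}{3}\right) \left(-276\right) \left(-10\right) = 368 \left(-10\right) = -3680$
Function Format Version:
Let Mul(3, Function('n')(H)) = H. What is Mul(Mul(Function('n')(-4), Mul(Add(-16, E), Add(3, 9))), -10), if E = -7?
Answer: -3680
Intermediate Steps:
Function('n')(H) = Mul(Rational(1, 3), H)
Mul(Mul(Function('n')(-4), Mul(Add(-16, E), Add(3, 9))), -10) = Mul(Mul(Mul(Rational(1, 3), -4), Mul(Add(-16, -7), Add(3, 9))), -10) = Mul(Mul(Rational(-4, 3), Mul(-23, 12)), -10) = Mul(Mul(Rational(-4, 3), -276), -10) = Mul(368, -10) = -3680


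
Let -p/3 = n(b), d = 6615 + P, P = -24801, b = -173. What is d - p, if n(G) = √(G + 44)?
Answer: -18186 + 3*I*√129 ≈ -18186.0 + 34.073*I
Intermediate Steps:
d = -18186 (d = 6615 - 24801 = -18186)
n(G) = √(44 + G)
p = -3*I*√129 (p = -3*√(44 - 173) = -3*I*√129 ≈ -34.073*I)
d - p = -18186 - (-3)*I*√129 = -18186 + 3*I*√129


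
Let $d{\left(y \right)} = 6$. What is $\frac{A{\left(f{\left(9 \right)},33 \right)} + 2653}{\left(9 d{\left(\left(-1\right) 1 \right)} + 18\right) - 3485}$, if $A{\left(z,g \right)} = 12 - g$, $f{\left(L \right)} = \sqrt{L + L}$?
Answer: $- \frac{2632}{3413} \approx -0.77117$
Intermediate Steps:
$f{\left(L \right)} = \sqrt{2} \sqrt{L}$ ($f{\left(L \right)} = \sqrt{2 L} = \sqrt{2} \sqrt{L}$)
$\frac{A{\left(f{\left(9 \right)},33 \right)} + 2653}{\left(9 d{\left(\left(-1\right) 1 \right)} + 18\right) - 3485} = \frac{\left(12 - 33\right) + 2653}{\left(9 \cdot 6 + 18\right) - 3485} = \frac{\left(12 - 33\right) + 2653}{\left(54 + 18\right) - 3485} = \frac{-21 + 2653}{72 - 3485} = \frac{2632}{-3413} = 2632 \left(- \frac{1}{3413}\right) = - \frac{2632}{3413}$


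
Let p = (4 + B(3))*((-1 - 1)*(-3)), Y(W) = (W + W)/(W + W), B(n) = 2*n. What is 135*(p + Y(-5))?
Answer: 8235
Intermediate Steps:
Y(W) = 1 (Y(W) = (2*W)/((2*W)) = (2*W)*(1/(2*W)) = 1)
p = 60 (p = (4 + 2*3)*((-1 - 1)*(-3)) = (4 + 6)*(-2*(-3)) = 10*6 = 60)
135*(p + Y(-5)) = 135*(60 + 1) = 135*61 = 8235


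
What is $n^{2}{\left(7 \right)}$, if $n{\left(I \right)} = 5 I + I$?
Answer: $1764$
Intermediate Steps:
$n{\left(I \right)} = 6 I$
$n^{2}{\left(7 \right)} = \left(6 \cdot 7\right)^{2} = 42^{2} = 1764$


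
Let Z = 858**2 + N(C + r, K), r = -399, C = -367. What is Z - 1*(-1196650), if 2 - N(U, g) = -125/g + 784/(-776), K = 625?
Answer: 937416347/485 ≈ 1.9328e+6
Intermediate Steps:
N(U, g) = 292/97 + 125/g (N(U, g) = 2 - (-125/g + 784/(-776)) = 2 - (-125/g + 784*(-1/776)) = 2 - (-125/g - 98/97) = 2 - (-98/97 - 125/g) = 2 + (98/97 + 125/g) = 292/97 + 125/g)
Z = 357041097/485 (Z = 858**2 + (292/97 + 125/625) = 736164 + (292/97 + 125*(1/625)) = 736164 + (292/97 + 1/5) = 736164 + 1557/485 = 357041097/485 ≈ 7.3617e+5)
Z - 1*(-1196650) = 357041097/485 - 1*(-1196650) = 357041097/485 + 1196650 = 937416347/485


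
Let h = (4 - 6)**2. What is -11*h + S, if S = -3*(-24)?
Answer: 28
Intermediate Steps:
S = 72
h = 4 (h = (-2)**2 = 4)
-11*h + S = -11*4 + 72 = -44 + 72 = 28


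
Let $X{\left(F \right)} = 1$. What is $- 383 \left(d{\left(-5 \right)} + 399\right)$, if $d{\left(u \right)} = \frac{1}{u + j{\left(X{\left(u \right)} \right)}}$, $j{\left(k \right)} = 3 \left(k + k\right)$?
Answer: $-153200$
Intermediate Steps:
$j{\left(k \right)} = 6 k$ ($j{\left(k \right)} = 3 \cdot 2 k = 6 k$)
$d{\left(u \right)} = \frac{1}{6 + u}$ ($d{\left(u \right)} = \frac{1}{u + 6 \cdot 1} = \frac{1}{u + 6} = \frac{1}{6 + u}$)
$- 383 \left(d{\left(-5 \right)} + 399\right) = - 383 \left(\frac{1}{6 - 5} + 399\right) = - 383 \left(1^{-1} + 399\right) = - 383 \left(1 + 399\right) = \left(-383\right) 400 = -153200$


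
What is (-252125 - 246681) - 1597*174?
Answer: -776684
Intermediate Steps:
(-252125 - 246681) - 1597*174 = -498806 - 277878 = -776684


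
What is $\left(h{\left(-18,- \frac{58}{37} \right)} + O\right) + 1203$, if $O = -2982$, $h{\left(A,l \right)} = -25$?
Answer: $-1804$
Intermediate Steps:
$\left(h{\left(-18,- \frac{58}{37} \right)} + O\right) + 1203 = \left(-25 - 2982\right) + 1203 = -3007 + 1203 = -1804$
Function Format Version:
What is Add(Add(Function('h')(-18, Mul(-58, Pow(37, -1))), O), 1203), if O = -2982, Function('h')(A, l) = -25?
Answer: -1804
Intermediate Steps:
Add(Add(Function('h')(-18, Mul(-58, Pow(37, -1))), O), 1203) = Add(Add(-25, -2982), 1203) = Add(-3007, 1203) = -1804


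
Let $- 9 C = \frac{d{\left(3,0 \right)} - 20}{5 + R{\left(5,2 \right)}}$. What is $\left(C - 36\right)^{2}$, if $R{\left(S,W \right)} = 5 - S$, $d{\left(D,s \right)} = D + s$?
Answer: $\frac{2569609}{2025} \approx 1268.9$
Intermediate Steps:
$C = \frac{17}{45}$ ($C = - \frac{\left(\left(3 + 0\right) - 20\right) \frac{1}{5 + \left(5 - 5\right)}}{9} = - \frac{\left(3 - 20\right) \frac{1}{5 + \left(5 - 5\right)}}{9} = - \frac{\left(-17\right) \frac{1}{5 + 0}}{9} = - \frac{\left(-17\right) \frac{1}{5}}{9} = \left(- \frac{1}{9}\right) \left(- \frac{17}{5}\right) = \frac{17}{45} \approx 0.37778$)
$\left(C - 36\right)^{2} = \left(\frac{17}{45} - 36\right)^{2} = \left(- \frac{1603}{45}\right)^{2} = \frac{2569609}{2025}$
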